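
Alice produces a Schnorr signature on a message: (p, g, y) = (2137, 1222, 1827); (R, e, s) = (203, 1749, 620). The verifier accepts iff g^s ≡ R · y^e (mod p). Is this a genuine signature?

forged

g^s mod p:
1222^2 = 1493284 ≡ 1658
1222^4 ≡ 1658^2 = 2748964 ≡ 782
1222^8 ≡ 782^2 = 611524 ≡ 342
1222^16 ≡ 342^2 = 116964 ≡ 1566
1222^32 ≡ 1566^2 = 2452356 ≡ 1217
1222^64 ≡ 1217^2 = 1481089 ≡ 148
1222^128 ≡ 148^2 = 21904 ≡ 534
1222^256 ≡ 534^2 = 285156 ≡ 935
1222^512 ≡ 935^2 = 874225 ≡ 192
620 = 512 + 64 + 32 + 8 + 4, so 1222^620 ≡ 192·148·1217·342·782 ≡ 1559 (mod 2137)
R · y^e mod p:
1827^2 = 3337929 ≡ 2072
1827^4 ≡ 2072^2 = 4293184 ≡ 2088
1827^8 ≡ 2088^2 = 4359744 ≡ 264
1827^16 ≡ 264^2 = 69696 ≡ 1312
1827^32 ≡ 1312^2 = 1721344 ≡ 1059
1827^64 ≡ 1059^2 = 1121481 ≡ 1693
1827^128 ≡ 1693^2 = 2866249 ≡ 532
1827^256 ≡ 532^2 = 283024 ≡ 940
1827^512 ≡ 940^2 = 883600 ≡ 1019
1827^1024 ≡ 1019^2 = 1038361 ≡ 1916
1749 = 1024 + 512 + 128 + 64 + 16 + 4 + 1, so 1827^1749 ≡ 1916·1019·532·1693·1312·2088·1827 ≡ 595 (mod 2137)
203·595 = 120785 ≡ 1113 (mod 2137)
1559 ≠ 1113; the check fails.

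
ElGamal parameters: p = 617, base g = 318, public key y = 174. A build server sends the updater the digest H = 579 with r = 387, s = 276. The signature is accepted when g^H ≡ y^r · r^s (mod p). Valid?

Left side g^H mod p:
Squares mod 617: 318^1≡318, 318^2≡553, 318^4≡394, 318^8≡369, 318^16≡421, 318^32≡162, 318^64≡330, 318^128≡308, 318^256≡463, 318^512≡270
579 = 512 + 64 + 2 + 1, so 318^579 ≡ 270·330·553·318 ≡ 417 (mod 617)
Right side y^r · r^s mod p:
Squares mod 617: 174^1≡174, 174^2≡43, 174^4≡615, 174^8≡4, 174^16≡16, 174^32≡256, 174^64≡134, 174^128≡63, 174^256≡267
387 = 256 + 128 + 2 + 1, so 174^387 ≡ 267·63·43·174 ≡ 296 (mod 617)
Squares mod 617: 387^1≡387, 387^2≡455, 387^4≡330, 387^8≡308, 387^16≡463, 387^32≡270, 387^64≡94, 387^128≡198, 387^256≡333
276 = 256 + 16 + 4, so 387^276 ≡ 333·463·330 ≡ 16 (mod 617)
296·16 = 4736 ≡ 417 (mod 617)
417 ≡ 417 (mod 617), so the signature is genuine.

yes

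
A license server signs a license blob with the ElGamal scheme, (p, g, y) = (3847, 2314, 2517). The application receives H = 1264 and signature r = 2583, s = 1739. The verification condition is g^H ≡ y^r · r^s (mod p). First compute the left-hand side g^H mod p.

998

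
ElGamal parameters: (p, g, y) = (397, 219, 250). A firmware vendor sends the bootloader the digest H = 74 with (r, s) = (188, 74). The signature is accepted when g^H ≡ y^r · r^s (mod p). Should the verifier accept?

accept

Left side g^H mod p:
219^2 = 47961 ≡ 321
219^4 ≡ 321^2 = 103041 ≡ 218
219^8 ≡ 218^2 = 47524 ≡ 281
219^16 ≡ 281^2 = 78961 ≡ 355
219^32 ≡ 355^2 = 126025 ≡ 176
219^64 ≡ 176^2 = 30976 ≡ 10
74 = 64 + 8 + 2, so 219^74 ≡ 10·281·321 ≡ 26 (mod 397)
Right side y^r · r^s mod p:
250^2 = 62500 ≡ 171
250^4 ≡ 171^2 = 29241 ≡ 260
250^8 ≡ 260^2 = 67600 ≡ 110
250^16 ≡ 110^2 = 12100 ≡ 190
250^32 ≡ 190^2 = 36100 ≡ 370
250^64 ≡ 370^2 = 136900 ≡ 332
250^128 ≡ 332^2 = 110224 ≡ 255
188 = 128 + 32 + 16 + 8 + 4, so 250^188 ≡ 255·370·190·110·260 ≡ 234 (mod 397)
188^2 = 35344 ≡ 11
188^4 ≡ 11^2 = 121
188^8 ≡ 121^2 = 14641 ≡ 349
188^16 ≡ 349^2 = 121801 ≡ 319
188^32 ≡ 319^2 = 101761 ≡ 129
188^64 ≡ 129^2 = 16641 ≡ 364
74 = 64 + 8 + 2, so 188^74 ≡ 364·349·11 ≡ 353 (mod 397)
234·353 = 82602 ≡ 26 (mod 397)
26 ≡ 26 (mod 397), so the signature is genuine.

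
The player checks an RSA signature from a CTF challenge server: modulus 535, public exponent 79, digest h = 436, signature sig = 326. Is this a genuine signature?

sig^2 ≡ 326^2 = 106276 ≡ 346
sig^4 ≡ 346^2 = 119716 ≡ 411
sig^8 ≡ 411^2 = 168921 ≡ 396
sig^16 ≡ 396^2 = 156816 ≡ 61
sig^32 ≡ 61^2 = 3721 ≡ 511
sig^64 ≡ 511^2 = 261121 ≡ 41
79 = 64 + 8 + 4 + 2 + 1, so sig^79 ≡ 41·396·411·346·326 ≡ 436 (mod 535)
Since 436 equals the digest 436, verification succeeds.

genuine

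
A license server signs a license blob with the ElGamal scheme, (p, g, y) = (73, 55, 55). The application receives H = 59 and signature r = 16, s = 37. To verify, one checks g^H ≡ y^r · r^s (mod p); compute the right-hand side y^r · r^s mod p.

55^2 = 3025 ≡ 32
55^4 ≡ 32^2 = 1024 ≡ 2
55^8 ≡ 2^2 = 4
55^16 ≡ 4^2 = 16
16^2 = 256 ≡ 37
16^4 ≡ 37^2 = 1369 ≡ 55
16^8 ≡ 55^2 = 3025 ≡ 32
16^16 ≡ 32^2 = 1024 ≡ 2
16^32 ≡ 2^2 = 4
37 = 32 + 4 + 1, so 16^37 ≡ 4·55·16 ≡ 16 (mod 73)
y^r · r^s ≡ 16·16 = 256 ≡ 37 (mod 73)

37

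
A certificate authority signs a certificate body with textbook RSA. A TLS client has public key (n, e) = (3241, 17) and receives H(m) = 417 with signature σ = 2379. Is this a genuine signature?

forged

σ^2 ≡ 2379^2 = 5659641 ≡ 855
σ^4 ≡ 855^2 = 731025 ≡ 1800
σ^8 ≡ 1800^2 = 3240000 ≡ 2241
σ^16 ≡ 2241^2 = 5022081 ≡ 1772
17 = 16 + 1, so σ^17 ≡ 1772·2379 ≡ 2288 (mod 3241)
σ^17 mod 3241 = 2288, but H(m) = 417.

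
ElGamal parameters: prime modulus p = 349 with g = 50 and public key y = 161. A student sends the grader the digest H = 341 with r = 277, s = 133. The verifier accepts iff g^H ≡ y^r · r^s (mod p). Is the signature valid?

Left side g^H mod p:
Squares mod 349: 50^1≡50, 50^2≡57, 50^4≡108, 50^8≡147, 50^16≡320, 50^32≡143, 50^64≡207, 50^128≡271, 50^256≡151
341 = 256 + 64 + 16 + 4 + 1, so 50^341 ≡ 151·207·320·108·50 ≡ 252 (mod 349)
Right side y^r · r^s mod p:
Squares mod 349: 161^1≡161, 161^2≡95, 161^4≡300, 161^8≡307, 161^16≡19, 161^32≡12, 161^64≡144, 161^128≡145, 161^256≡85
277 = 256 + 16 + 4 + 1, so 161^277 ≡ 85·19·300·161 ≡ 208 (mod 349)
Squares mod 349: 277^1≡277, 277^2≡298, 277^4≡158, 277^8≡185, 277^16≡23, 277^32≡180, 277^64≡292, 277^128≡108
133 = 128 + 4 + 1, so 277^133 ≡ 108·158·277 ≡ 221 (mod 349)
208·221 = 45968 ≡ 249 (mod 349)
252 ≠ 249, so verification fails.

invalid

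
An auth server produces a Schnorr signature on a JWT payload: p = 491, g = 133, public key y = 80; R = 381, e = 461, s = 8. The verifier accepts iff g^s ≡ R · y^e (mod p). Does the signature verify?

verifies

g^s mod p:
133^8 mod 491 = 83
R · y^e mod p:
80^461 mod 491 = 459
381·459 = 174879 ≡ 83 (mod 491)
83 ≡ 83 (mod 491); signature holds.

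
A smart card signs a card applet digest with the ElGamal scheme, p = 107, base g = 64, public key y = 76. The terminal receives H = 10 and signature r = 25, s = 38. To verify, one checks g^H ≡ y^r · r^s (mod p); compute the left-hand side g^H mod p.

86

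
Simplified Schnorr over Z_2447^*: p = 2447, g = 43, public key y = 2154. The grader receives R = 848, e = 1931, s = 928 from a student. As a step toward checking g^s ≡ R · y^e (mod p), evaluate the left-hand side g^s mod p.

43^2 = 1849
43^4 ≡ 1849^2 = 3418801 ≡ 342
43^8 ≡ 342^2 = 116964 ≡ 1955
43^16 ≡ 1955^2 = 3822025 ≡ 2258
43^32 ≡ 2258^2 = 5098564 ≡ 1463
43^64 ≡ 1463^2 = 2140369 ≡ 1691
43^128 ≡ 1691^2 = 2859481 ≡ 1385
43^256 ≡ 1385^2 = 1918225 ≡ 2224
43^512 ≡ 2224^2 = 4946176 ≡ 789
928 = 512 + 256 + 128 + 32, so 43^928 ≡ 789·2224·1385·1463 ≡ 1132 (mod 2447)

1132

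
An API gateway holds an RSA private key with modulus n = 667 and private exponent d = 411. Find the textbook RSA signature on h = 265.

473

Squares mod 667: h^1≡265, h^2≡190, h^4≡82, h^8≡54, h^16≡248, h^32≡140, h^64≡257, h^128≡16, h^256≡256
411 = 256 + 128 + 16 + 8 + 2 + 1, so h^411 ≡ 256·16·248·54·190·265 ≡ 473 (mod 667)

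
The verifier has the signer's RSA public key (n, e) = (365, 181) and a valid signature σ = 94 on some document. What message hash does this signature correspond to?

σ^181 mod 365 = 344

344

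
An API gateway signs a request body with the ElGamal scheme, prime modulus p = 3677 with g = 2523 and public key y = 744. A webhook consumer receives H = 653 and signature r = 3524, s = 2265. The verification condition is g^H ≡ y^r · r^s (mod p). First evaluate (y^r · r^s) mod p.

744^2 = 553536 ≡ 1986
744^4 ≡ 1986^2 = 3944196 ≡ 2452
744^8 ≡ 2452^2 = 6012304 ≡ 409
744^16 ≡ 409^2 = 167281 ≡ 1816
744^32 ≡ 1816^2 = 3297856 ≡ 3264
744^64 ≡ 3264^2 = 10653696 ≡ 1427
744^128 ≡ 1427^2 = 2036329 ≡ 2948
744^256 ≡ 2948^2 = 8690704 ≡ 1953
744^512 ≡ 1953^2 = 3814209 ≡ 1160
744^1024 ≡ 1160^2 = 1345600 ≡ 3495
744^2048 ≡ 3495^2 = 12215025 ≡ 31
3524 = 2048 + 1024 + 256 + 128 + 64 + 4, so 744^3524 ≡ 31·3495·1953·2948·1427·2452 ≡ 3045 (mod 3677)
3524^2 = 12418576 ≡ 1347
3524^4 ≡ 1347^2 = 1814409 ≡ 1648
3524^8 ≡ 1648^2 = 2715904 ≡ 2278
3524^16 ≡ 2278^2 = 5189284 ≡ 1037
3524^32 ≡ 1037^2 = 1075369 ≡ 1685
3524^64 ≡ 1685^2 = 2839225 ≡ 581
3524^128 ≡ 581^2 = 337561 ≡ 2954
3524^256 ≡ 2954^2 = 8726116 ≡ 595
3524^512 ≡ 595^2 = 354025 ≡ 1033
3524^1024 ≡ 1033^2 = 1067089 ≡ 759
3524^2048 ≡ 759^2 = 576081 ≡ 2469
2265 = 2048 + 128 + 64 + 16 + 8 + 1, so 3524^2265 ≡ 2469·2954·581·1037·2278·3524 ≡ 2695 (mod 3677)
y^r · r^s ≡ 3045·2695 = 8206275 ≡ 2888 (mod 3677)

2888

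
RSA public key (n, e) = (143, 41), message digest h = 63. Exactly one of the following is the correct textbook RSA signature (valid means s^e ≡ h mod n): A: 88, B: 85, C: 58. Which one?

Candidate A: Squares mod 143: 88^1≡88, 88^2≡22, 88^4≡55, 88^8≡22, 88^16≡55, 88^32≡22; 41 = 32 + 8 + 1, so 88^41 ≡ 22·22·88 ≡ 121 (mod 143)
Candidate B: Squares mod 143: 85^1≡85, 85^2≡75, 85^4≡48, 85^8≡16, 85^16≡113, 85^32≡42; 41 = 32 + 8 + 1, so 85^41 ≡ 42·16·85 ≡ 63 (mod 143)
  → matches h = 63
Candidate C: Squares mod 143: 58^1≡58, 58^2≡75, 58^4≡48, 58^8≡16, 58^16≡113, 58^32≡42; 41 = 32 + 8 + 1, so 58^41 ≡ 42·16·58 ≡ 80 (mod 143)

B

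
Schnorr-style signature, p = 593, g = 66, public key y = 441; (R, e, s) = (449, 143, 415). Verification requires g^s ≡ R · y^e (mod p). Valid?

yes

g^s mod p:
Squares mod 593: 66^1≡66, 66^2≡205, 66^4≡515, 66^8≡154, 66^16≡589, 66^32≡16, 66^64≡256, 66^128≡306, 66^256≡535
415 = 256 + 128 + 16 + 8 + 4 + 2 + 1, so 66^415 ≡ 535·306·589·154·515·205·66 ≡ 118 (mod 593)
R · y^e mod p:
Squares mod 593: 441^1≡441, 441^2≡570, 441^4≡529, 441^8≡538, 441^16≡60, 441^32≡42, 441^64≡578, 441^128≡225
143 = 128 + 8 + 4 + 2 + 1, so 441^143 ≡ 225·538·529·570·441 ≡ 551 (mod 593)
449·551 = 247399 ≡ 118 (mod 593)
118 ≡ 118 (mod 593); signature holds.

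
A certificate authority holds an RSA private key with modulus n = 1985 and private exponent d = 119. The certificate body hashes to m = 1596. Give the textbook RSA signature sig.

826

m^119 mod 1985 = 826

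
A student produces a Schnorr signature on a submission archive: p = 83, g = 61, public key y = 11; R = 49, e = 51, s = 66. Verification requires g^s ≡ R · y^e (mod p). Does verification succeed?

g^s mod p:
Squares mod 83: 61^1≡61, 61^2≡69, 61^4≡30, 61^8≡70, 61^16≡3, 61^32≡9, 61^64≡81
66 = 64 + 2, so 61^66 ≡ 81·69 ≡ 28 (mod 83)
R · y^e mod p:
Squares mod 83: 11^1≡11, 11^2≡38, 11^4≡33, 11^8≡10, 11^16≡17, 11^32≡40
51 = 32 + 16 + 2 + 1, so 11^51 ≡ 40·17·38·11 ≡ 48 (mod 83)
49·48 = 2352 ≡ 28 (mod 83)
28 ≡ 28 (mod 83); signature holds.

passes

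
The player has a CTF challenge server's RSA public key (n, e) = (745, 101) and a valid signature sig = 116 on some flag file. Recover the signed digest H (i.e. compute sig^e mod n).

61

sig^2 ≡ 116^2 = 13456 ≡ 46
sig^4 ≡ 46^2 = 2116 ≡ 626
sig^8 ≡ 626^2 = 391876 ≡ 6
sig^16 ≡ 6^2 = 36
sig^32 ≡ 36^2 = 1296 ≡ 551
sig^64 ≡ 551^2 = 303601 ≡ 386
101 = 64 + 32 + 4 + 1, so sig^101 ≡ 386·551·626·116 ≡ 61 (mod 745)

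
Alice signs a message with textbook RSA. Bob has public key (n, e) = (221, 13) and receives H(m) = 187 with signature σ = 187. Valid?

yes

σ^2 ≡ 187^2 = 34969 ≡ 51
σ^4 ≡ 51^2 = 2601 ≡ 170
σ^8 ≡ 170^2 = 28900 ≡ 170
13 = 8 + 4 + 1, so σ^13 ≡ 170·170·187 ≡ 187 (mod 221)
σ^13 mod 221 = 187 matches H(m).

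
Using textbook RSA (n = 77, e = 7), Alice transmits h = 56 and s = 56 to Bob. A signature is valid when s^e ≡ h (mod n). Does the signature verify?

s^2 ≡ 56^2 = 3136 ≡ 56
s^4 ≡ 56^2 = 3136 ≡ 56
7 = 4 + 2 + 1, so s^7 ≡ 56·56·56 ≡ 56 (mod 77)
s^7 mod 77 = 56 matches h.

verifies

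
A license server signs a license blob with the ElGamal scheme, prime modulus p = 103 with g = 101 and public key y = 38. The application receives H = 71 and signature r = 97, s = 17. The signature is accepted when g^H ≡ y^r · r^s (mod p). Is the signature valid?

invalid

Left side g^H mod p:
Squares mod 103: 101^1≡101, 101^2≡4, 101^4≡16, 101^8≡50, 101^16≡28, 101^32≡63, 101^64≡55
71 = 64 + 4 + 2 + 1, so 101^71 ≡ 55·16·4·101 ≡ 67 (mod 103)
Right side y^r · r^s mod p:
Squares mod 103: 38^1≡38, 38^2≡2, 38^4≡4, 38^8≡16, 38^16≡50, 38^32≡28, 38^64≡63
97 = 64 + 32 + 1, so 38^97 ≡ 63·28·38 ≡ 82 (mod 103)
Squares mod 103: 97^1≡97, 97^2≡36, 97^4≡60, 97^8≡98, 97^16≡25
17 = 16 + 1, so 97^17 ≡ 25·97 ≡ 56 (mod 103)
82·56 = 4592 ≡ 60 (mod 103)
67 ≠ 60, so verification fails.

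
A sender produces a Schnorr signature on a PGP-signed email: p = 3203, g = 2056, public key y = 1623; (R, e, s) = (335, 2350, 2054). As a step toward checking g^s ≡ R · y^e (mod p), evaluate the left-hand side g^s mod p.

2056^2 = 4227136 ≡ 2379
2056^4 ≡ 2379^2 = 5659641 ≡ 3143
2056^8 ≡ 3143^2 = 9878449 ≡ 397
2056^16 ≡ 397^2 = 157609 ≡ 662
2056^32 ≡ 662^2 = 438244 ≡ 2636
2056^64 ≡ 2636^2 = 6948496 ≡ 1189
2056^128 ≡ 1189^2 = 1413721 ≡ 1198
2056^256 ≡ 1198^2 = 1435204 ≡ 260
2056^512 ≡ 260^2 = 67600 ≡ 337
2056^1024 ≡ 337^2 = 113569 ≡ 1464
2056^2048 ≡ 1464^2 = 2143296 ≡ 489
2054 = 2048 + 4 + 2, so 2056^2054 ≡ 489·3143·2379 ≡ 3119 (mod 3203)

3119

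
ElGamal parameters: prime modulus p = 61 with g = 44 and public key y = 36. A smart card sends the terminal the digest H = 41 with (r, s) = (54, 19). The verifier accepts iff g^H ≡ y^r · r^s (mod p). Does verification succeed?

passes

Left side g^H mod p:
44^2 = 1936 ≡ 45
44^4 ≡ 45^2 = 2025 ≡ 12
44^8 ≡ 12^2 = 144 ≡ 22
44^16 ≡ 22^2 = 484 ≡ 57
44^32 ≡ 57^2 = 3249 ≡ 16
41 = 32 + 8 + 1, so 44^41 ≡ 16·22·44 ≡ 55 (mod 61)
Right side y^r · r^s mod p:
36^2 = 1296 ≡ 15
36^4 ≡ 15^2 = 225 ≡ 42
36^8 ≡ 42^2 = 1764 ≡ 56
36^16 ≡ 56^2 = 3136 ≡ 25
36^32 ≡ 25^2 = 625 ≡ 15
54 = 32 + 16 + 4 + 2, so 36^54 ≡ 15·25·42·15 ≡ 58 (mod 61)
54^2 = 2916 ≡ 49
54^4 ≡ 49^2 = 2401 ≡ 22
54^8 ≡ 22^2 = 484 ≡ 57
54^16 ≡ 57^2 = 3249 ≡ 16
19 = 16 + 2 + 1, so 54^19 ≡ 16·49·54 ≡ 2 (mod 61)
58·2 = 116 ≡ 55 (mod 61)
55 ≡ 55 (mod 61), so the signature is genuine.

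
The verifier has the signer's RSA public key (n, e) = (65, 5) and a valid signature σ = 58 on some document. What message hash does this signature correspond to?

28

σ^5 mod 65 = 28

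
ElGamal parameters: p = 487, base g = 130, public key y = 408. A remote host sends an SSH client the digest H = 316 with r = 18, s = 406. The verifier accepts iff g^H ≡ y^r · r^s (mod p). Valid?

Left side g^H mod p:
130^2 = 16900 ≡ 342
130^4 ≡ 342^2 = 116964 ≡ 84
130^8 ≡ 84^2 = 7056 ≡ 238
130^16 ≡ 238^2 = 56644 ≡ 152
130^32 ≡ 152^2 = 23104 ≡ 215
130^64 ≡ 215^2 = 46225 ≡ 447
130^128 ≡ 447^2 = 199809 ≡ 139
130^256 ≡ 139^2 = 19321 ≡ 328
316 = 256 + 32 + 16 + 8 + 4, so 130^316 ≡ 328·215·152·238·84 ≡ 354 (mod 487)
Right side y^r · r^s mod p:
408^2 = 166464 ≡ 397
408^4 ≡ 397^2 = 157609 ≡ 308
408^8 ≡ 308^2 = 94864 ≡ 386
408^16 ≡ 386^2 = 148996 ≡ 461
18 = 16 + 2, so 408^18 ≡ 461·397 ≡ 392 (mod 487)
18^2 = 324
18^4 ≡ 324^2 = 104976 ≡ 271
18^8 ≡ 271^2 = 73441 ≡ 391
18^16 ≡ 391^2 = 152881 ≡ 450
18^32 ≡ 450^2 = 202500 ≡ 395
18^64 ≡ 395^2 = 156025 ≡ 185
18^128 ≡ 185^2 = 34225 ≡ 135
18^256 ≡ 135^2 = 18225 ≡ 206
406 = 256 + 128 + 16 + 4 + 2, so 18^406 ≡ 206·135·450·271·324 ≡ 18 (mod 487)
392·18 = 7056 ≡ 238 (mod 487)
354 ≠ 238, so verification fails.

no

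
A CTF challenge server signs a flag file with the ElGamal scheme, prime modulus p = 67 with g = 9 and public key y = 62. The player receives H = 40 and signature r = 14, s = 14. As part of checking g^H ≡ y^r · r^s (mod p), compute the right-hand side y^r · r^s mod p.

40

62^2 = 3844 ≡ 25
62^4 ≡ 25^2 = 625 ≡ 22
62^8 ≡ 22^2 = 484 ≡ 15
14 = 8 + 4 + 2, so 62^14 ≡ 15·22·25 ≡ 9 (mod 67)
14^2 = 196 ≡ 62
14^4 ≡ 62^2 = 3844 ≡ 25
14^8 ≡ 25^2 = 625 ≡ 22
14 = 8 + 4 + 2, so 14^14 ≡ 22·25·62 ≡ 64 (mod 67)
y^r · r^s ≡ 9·64 = 576 ≡ 40 (mod 67)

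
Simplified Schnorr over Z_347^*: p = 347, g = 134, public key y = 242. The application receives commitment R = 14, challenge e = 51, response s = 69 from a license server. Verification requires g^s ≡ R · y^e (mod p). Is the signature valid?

valid

g^s mod p:
134^2 = 17956 ≡ 259
134^4 ≡ 259^2 = 67081 ≡ 110
134^8 ≡ 110^2 = 12100 ≡ 302
134^16 ≡ 302^2 = 91204 ≡ 290
134^32 ≡ 290^2 = 84100 ≡ 126
134^64 ≡ 126^2 = 15876 ≡ 261
69 = 64 + 4 + 1, so 134^69 ≡ 261·110·134 ≡ 298 (mod 347)
R · y^e mod p:
242^2 = 58564 ≡ 268
242^4 ≡ 268^2 = 71824 ≡ 342
242^8 ≡ 342^2 = 116964 ≡ 25
242^16 ≡ 25^2 = 625 ≡ 278
242^32 ≡ 278^2 = 77284 ≡ 250
51 = 32 + 16 + 2 + 1, so 242^51 ≡ 250·278·268·242 ≡ 170 (mod 347)
14·170 = 2380 ≡ 298 (mod 347)
298 ≡ 298 (mod 347); signature holds.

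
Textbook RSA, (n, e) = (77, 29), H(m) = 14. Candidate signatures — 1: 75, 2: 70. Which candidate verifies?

2

Candidate 1: 75^2 = 5625 ≡ 4; 75^4 ≡ 4^2 = 16; 75^8 ≡ 16^2 = 256 ≡ 25; 75^16 ≡ 25^2 = 625 ≡ 9; 29 = 16 + 8 + 4 + 1, so 75^29 ≡ 9·25·16·75 ≡ 38 (mod 77)
Candidate 2: 70^2 = 4900 ≡ 49; 70^4 ≡ 49^2 = 2401 ≡ 14; 70^8 ≡ 14^2 = 196 ≡ 42; 70^16 ≡ 42^2 = 1764 ≡ 70; 29 = 16 + 8 + 4 + 1, so 70^29 ≡ 70·42·14·70 ≡ 14 (mod 77)
  → matches H(m) = 14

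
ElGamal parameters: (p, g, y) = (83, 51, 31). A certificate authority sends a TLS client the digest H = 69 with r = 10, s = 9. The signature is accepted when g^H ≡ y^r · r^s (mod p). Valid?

yes

Left side g^H mod p:
51^2 = 2601 ≡ 28
51^4 ≡ 28^2 = 784 ≡ 37
51^8 ≡ 37^2 = 1369 ≡ 41
51^16 ≡ 41^2 = 1681 ≡ 21
51^32 ≡ 21^2 = 441 ≡ 26
51^64 ≡ 26^2 = 676 ≡ 12
69 = 64 + 4 + 1, so 51^69 ≡ 12·37·51 ≡ 68 (mod 83)
Right side y^r · r^s mod p:
31^2 = 961 ≡ 48
31^4 ≡ 48^2 = 2304 ≡ 63
31^8 ≡ 63^2 = 3969 ≡ 68
10 = 8 + 2, so 31^10 ≡ 68·48 ≡ 27 (mod 83)
10^2 = 100 ≡ 17
10^4 ≡ 17^2 = 289 ≡ 40
10^8 ≡ 40^2 = 1600 ≡ 23
9 = 8 + 1, so 10^9 ≡ 23·10 ≡ 64 (mod 83)
27·64 = 1728 ≡ 68 (mod 83)
68 ≡ 68 (mod 83), so the signature is genuine.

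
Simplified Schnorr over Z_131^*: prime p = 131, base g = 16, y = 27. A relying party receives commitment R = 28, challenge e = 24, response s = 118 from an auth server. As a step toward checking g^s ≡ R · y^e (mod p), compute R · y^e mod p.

27^2 = 729 ≡ 74
27^4 ≡ 74^2 = 5476 ≡ 105
27^8 ≡ 105^2 = 11025 ≡ 21
27^16 ≡ 21^2 = 441 ≡ 48
24 = 16 + 8, so 27^24 ≡ 48·21 ≡ 91 (mod 131)
R · y^e ≡ 28·91 = 2548 ≡ 59 (mod 131)

59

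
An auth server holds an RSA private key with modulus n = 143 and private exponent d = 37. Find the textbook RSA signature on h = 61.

h^2 ≡ 61^2 = 3721 ≡ 3
h^4 ≡ 3^2 = 9
h^8 ≡ 9^2 = 81
h^16 ≡ 81^2 = 6561 ≡ 126
h^32 ≡ 126^2 = 15876 ≡ 3
37 = 32 + 4 + 1, so h^37 ≡ 3·9·61 ≡ 74 (mod 143)

74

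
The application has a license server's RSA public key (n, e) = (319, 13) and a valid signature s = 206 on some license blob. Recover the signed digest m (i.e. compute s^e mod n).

193

s^13 mod 319 = 193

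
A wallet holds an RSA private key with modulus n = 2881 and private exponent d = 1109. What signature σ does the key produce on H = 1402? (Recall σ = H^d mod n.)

2471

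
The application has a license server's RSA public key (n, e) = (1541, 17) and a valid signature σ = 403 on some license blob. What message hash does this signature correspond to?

σ^2 ≡ 403^2 = 162409 ≡ 604
σ^4 ≡ 604^2 = 364816 ≡ 1140
σ^8 ≡ 1140^2 = 1299600 ≡ 537
σ^16 ≡ 537^2 = 288369 ≡ 202
17 = 16 + 1, so σ^17 ≡ 202·403 ≡ 1274 (mod 1541)

1274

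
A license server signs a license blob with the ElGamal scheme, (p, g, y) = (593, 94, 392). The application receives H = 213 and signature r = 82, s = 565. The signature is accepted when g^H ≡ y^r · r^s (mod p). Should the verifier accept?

reject

Left side g^H mod p:
Squares mod 593: 94^1≡94, 94^2≡534, 94^4≡516, 94^8≡592, 94^16≡1, 94^32≡1, 94^64≡1, 94^128≡1
213 = 128 + 64 + 16 + 4 + 1, so 94^213 ≡ 1·1·1·516·94 ≡ 471 (mod 593)
Right side y^r · r^s mod p:
Squares mod 593: 392^1≡392, 392^2≡77, 392^4≡592, 392^8≡1, 392^16≡1, 392^32≡1, 392^64≡1
82 = 64 + 16 + 2, so 392^82 ≡ 1·1·77 ≡ 77 (mod 593)
Squares mod 593: 82^1≡82, 82^2≡201, 82^4≡77, 82^8≡592, 82^16≡1, 82^32≡1, 82^64≡1, 82^128≡1, 82^256≡1, 82^512≡1
565 = 512 + 32 + 16 + 4 + 1, so 82^565 ≡ 1·1·1·77·82 ≡ 384 (mod 593)
77·384 = 29568 ≡ 511 (mod 593)
471 ≠ 511, so verification fails.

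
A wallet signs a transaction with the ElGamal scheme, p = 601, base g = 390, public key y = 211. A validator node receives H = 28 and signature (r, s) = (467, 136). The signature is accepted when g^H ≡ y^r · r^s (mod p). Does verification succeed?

Left side g^H mod p:
390^2 = 152100 ≡ 47
390^4 ≡ 47^2 = 2209 ≡ 406
390^8 ≡ 406^2 = 164836 ≡ 162
390^16 ≡ 162^2 = 26244 ≡ 401
28 = 16 + 8 + 4, so 390^28 ≡ 401·162·406 ≡ 288 (mod 601)
Right side y^r · r^s mod p:
211^2 = 44521 ≡ 47
211^4 ≡ 47^2 = 2209 ≡ 406
211^8 ≡ 406^2 = 164836 ≡ 162
211^16 ≡ 162^2 = 26244 ≡ 401
211^32 ≡ 401^2 = 160801 ≡ 334
211^64 ≡ 334^2 = 111556 ≡ 371
211^128 ≡ 371^2 = 137641 ≡ 12
211^256 ≡ 12^2 = 144
467 = 256 + 128 + 64 + 16 + 2 + 1, so 211^467 ≡ 144·12·371·401·47·211 ≡ 471 (mod 601)
467^2 = 218089 ≡ 527
467^4 ≡ 527^2 = 277729 ≡ 67
467^8 ≡ 67^2 = 4489 ≡ 282
467^16 ≡ 282^2 = 79524 ≡ 192
467^32 ≡ 192^2 = 36864 ≡ 203
467^64 ≡ 203^2 = 41209 ≡ 341
467^128 ≡ 341^2 = 116281 ≡ 288
136 = 128 + 8, so 467^136 ≡ 288·282 ≡ 81 (mod 601)
471·81 = 38151 ≡ 288 (mod 601)
288 ≡ 288 (mod 601), so the signature is genuine.

passes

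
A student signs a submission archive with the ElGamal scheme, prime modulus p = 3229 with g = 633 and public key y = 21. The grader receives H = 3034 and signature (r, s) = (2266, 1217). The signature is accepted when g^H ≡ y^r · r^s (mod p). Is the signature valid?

Left side g^H mod p:
633^2 = 400689 ≡ 293
633^4 ≡ 293^2 = 85849 ≡ 1895
633^8 ≡ 1895^2 = 3591025 ≡ 377
633^16 ≡ 377^2 = 142129 ≡ 53
633^32 ≡ 53^2 = 2809
633^64 ≡ 2809^2 = 7890481 ≡ 2034
633^128 ≡ 2034^2 = 4137156 ≡ 807
633^256 ≡ 807^2 = 651249 ≡ 2220
633^512 ≡ 2220^2 = 4928400 ≡ 946
633^1024 ≡ 946^2 = 894916 ≡ 483
633^2048 ≡ 483^2 = 233289 ≡ 801
3034 = 2048 + 512 + 256 + 128 + 64 + 16 + 8 + 2, so 633^3034 ≡ 801·946·2220·807·2034·53·377·293 ≡ 1687 (mod 3229)
Right side y^r · r^s mod p:
21^2 = 441
21^4 ≡ 441^2 = 194481 ≡ 741
21^8 ≡ 741^2 = 549081 ≡ 151
21^16 ≡ 151^2 = 22801 ≡ 198
21^32 ≡ 198^2 = 39204 ≡ 456
21^64 ≡ 456^2 = 207936 ≡ 1280
21^128 ≡ 1280^2 = 1638400 ≡ 1297
21^256 ≡ 1297^2 = 1682209 ≡ 3129
21^512 ≡ 3129^2 = 9790641 ≡ 313
21^1024 ≡ 313^2 = 97969 ≡ 1099
21^2048 ≡ 1099^2 = 1207801 ≡ 155
2266 = 2048 + 128 + 64 + 16 + 8 + 2, so 21^2266 ≡ 155·1297·1280·198·151·441 ≡ 2742 (mod 3229)
2266^2 = 5134756 ≡ 646
2266^4 ≡ 646^2 = 417316 ≡ 775
2266^8 ≡ 775^2 = 600625 ≡ 31
2266^16 ≡ 31^2 = 961
2266^32 ≡ 961^2 = 923521 ≡ 27
2266^64 ≡ 27^2 = 729
2266^128 ≡ 729^2 = 531441 ≡ 1885
2266^256 ≡ 1885^2 = 3553225 ≡ 1325
2266^512 ≡ 1325^2 = 1755625 ≡ 2278
2266^1024 ≡ 2278^2 = 5189284 ≡ 281
1217 = 1024 + 128 + 64 + 1, so 2266^1217 ≡ 281·1885·729·2266 ≡ 2280 (mod 3229)
2742·2280 = 6251760 ≡ 416 (mod 3229)
1687 ≠ 416, so verification fails.

invalid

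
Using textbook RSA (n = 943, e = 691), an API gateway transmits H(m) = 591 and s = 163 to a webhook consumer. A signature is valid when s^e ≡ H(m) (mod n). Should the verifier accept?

Squares mod 943: s^1≡163, s^2≡165, s^4≡821, s^8≡739, s^16≡124, s^32≡288, s^64≡903, s^128≡657, s^256≡698, s^512≡616
691 = 512 + 128 + 32 + 16 + 2 + 1, so s^691 ≡ 616·657·288·124·165·163 ≡ 696 (mod 943)
s^691 mod 943 = 696, but H(m) = 591.

reject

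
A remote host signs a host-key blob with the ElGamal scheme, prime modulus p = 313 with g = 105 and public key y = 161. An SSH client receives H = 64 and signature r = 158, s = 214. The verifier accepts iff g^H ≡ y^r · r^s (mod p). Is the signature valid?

Left side g^H mod p:
Squares mod 313: 105^1≡105, 105^2≡70, 105^4≡205, 105^8≡83, 105^16≡3, 105^32≡9, 105^64≡81
105^64 ≡ 81 (mod 313)
Right side y^r · r^s mod p:
Squares mod 313: 161^1≡161, 161^2≡255, 161^4≡234, 161^8≡294, 161^16≡48, 161^32≡113, 161^64≡249, 161^128≡27
158 = 128 + 16 + 8 + 4 + 2, so 161^158 ≡ 27·48·294·234·255 ≡ 255 (mod 313)
Squares mod 313: 158^1≡158, 158^2≡237, 158^4≡142, 158^8≡132, 158^16≡209, 158^32≡174, 158^64≡228, 158^128≡26
214 = 128 + 64 + 16 + 4 + 2, so 158^214 ≡ 26·228·209·142·237 ≡ 11 (mod 313)
255·11 = 2805 ≡ 301 (mod 313)
81 ≠ 301, so verification fails.

invalid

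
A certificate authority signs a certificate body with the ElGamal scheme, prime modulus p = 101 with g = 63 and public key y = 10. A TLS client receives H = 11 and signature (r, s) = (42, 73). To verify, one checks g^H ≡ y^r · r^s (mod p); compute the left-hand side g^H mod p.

63^2 = 3969 ≡ 30
63^4 ≡ 30^2 = 900 ≡ 92
63^8 ≡ 92^2 = 8464 ≡ 81
11 = 8 + 2 + 1, so 63^11 ≡ 81·30·63 ≡ 75 (mod 101)

75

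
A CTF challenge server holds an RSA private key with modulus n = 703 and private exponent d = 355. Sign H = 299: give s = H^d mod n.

H^2 ≡ 299^2 = 89401 ≡ 120
H^4 ≡ 120^2 = 14400 ≡ 340
H^8 ≡ 340^2 = 115600 ≡ 308
H^16 ≡ 308^2 = 94864 ≡ 662
H^32 ≡ 662^2 = 438244 ≡ 275
H^64 ≡ 275^2 = 75625 ≡ 404
H^128 ≡ 404^2 = 163216 ≡ 120
H^256 ≡ 120^2 = 14400 ≡ 340
355 = 256 + 64 + 32 + 2 + 1, so H^355 ≡ 340·404·275·120·299 ≡ 363 (mod 703)

363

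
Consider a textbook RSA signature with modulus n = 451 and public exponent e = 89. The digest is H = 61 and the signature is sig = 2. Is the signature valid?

Squares mod 451: sig^1≡2, sig^2≡4, sig^4≡16, sig^8≡256, sig^16≡141, sig^32≡37, sig^64≡16
89 = 64 + 16 + 8 + 1, so sig^89 ≡ 16·141·256·2 ≡ 61 (mod 451)
Since 61 equals the digest 61, verification succeeds.

valid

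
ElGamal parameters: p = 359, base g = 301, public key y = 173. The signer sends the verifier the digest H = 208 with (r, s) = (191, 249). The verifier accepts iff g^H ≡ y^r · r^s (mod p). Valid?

no

Left side g^H mod p:
Squares mod 359: 301^1≡301, 301^2≡133, 301^4≡98, 301^8≡270, 301^16≡23, 301^32≡170, 301^64≡180, 301^128≡90
208 = 128 + 64 + 16, so 301^208 ≡ 90·180·23 ≡ 317 (mod 359)
Right side y^r · r^s mod p:
Squares mod 359: 173^1≡173, 173^2≡132, 173^4≡192, 173^8≡246, 173^16≡204, 173^32≡331, 173^64≡66, 173^128≡48
191 = 128 + 32 + 16 + 8 + 4 + 2 + 1, so 173^191 ≡ 48·331·204·246·192·132·173 ≡ 203 (mod 359)
Squares mod 359: 191^1≡191, 191^2≡222, 191^4≡101, 191^8≡149, 191^16≡302, 191^32≡18, 191^64≡324, 191^128≡148
249 = 128 + 64 + 32 + 16 + 8 + 1, so 191^249 ≡ 148·324·18·302·149·191 ≡ 4 (mod 359)
203·4 = 812 ≡ 94 (mod 359)
317 ≠ 94, so verification fails.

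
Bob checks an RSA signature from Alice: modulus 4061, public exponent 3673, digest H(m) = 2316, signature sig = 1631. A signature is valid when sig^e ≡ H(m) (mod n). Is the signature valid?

invalid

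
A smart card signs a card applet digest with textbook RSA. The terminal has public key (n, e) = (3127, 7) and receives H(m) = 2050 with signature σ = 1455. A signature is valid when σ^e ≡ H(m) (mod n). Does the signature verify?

σ^2 ≡ 1455^2 = 2117025 ≡ 46
σ^4 ≡ 46^2 = 2116
7 = 4 + 2 + 1, so σ^7 ≡ 2116·46·1455 ≡ 2050 (mod 3127)
Since 2050 equals the digest 2050, verification succeeds.

verifies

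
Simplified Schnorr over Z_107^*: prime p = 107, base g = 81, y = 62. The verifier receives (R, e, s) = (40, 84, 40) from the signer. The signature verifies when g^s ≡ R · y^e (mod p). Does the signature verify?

g^s mod p:
81^2 = 6561 ≡ 34
81^4 ≡ 34^2 = 1156 ≡ 86
81^8 ≡ 86^2 = 7396 ≡ 13
81^16 ≡ 13^2 = 169 ≡ 62
81^32 ≡ 62^2 = 3844 ≡ 99
40 = 32 + 8, so 81^40 ≡ 99·13 ≡ 3 (mod 107)
R · y^e mod p:
62^2 = 3844 ≡ 99
62^4 ≡ 99^2 = 9801 ≡ 64
62^8 ≡ 64^2 = 4096 ≡ 30
62^16 ≡ 30^2 = 900 ≡ 44
62^32 ≡ 44^2 = 1936 ≡ 10
62^64 ≡ 10^2 = 100
84 = 64 + 16 + 4, so 62^84 ≡ 100·44·64 ≡ 83 (mod 107)
40·83 = 3320 ≡ 3 (mod 107)
3 ≡ 3 (mod 107); signature holds.

verifies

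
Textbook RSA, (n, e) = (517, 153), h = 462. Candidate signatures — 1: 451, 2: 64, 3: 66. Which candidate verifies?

3

Candidate 1: Squares mod 517: 451^1≡451, 451^2≡220, 451^4≡319, 451^8≡429, 451^16≡506, 451^32≡121, 451^64≡165, 451^128≡341; 153 = 128 + 16 + 8 + 1, so 451^153 ≡ 341·506·429·451 ≡ 55 (mod 517)
Candidate 2: Squares mod 517: 64^1≡64, 64^2≡477, 64^4≡49, 64^8≡333, 64^16≡251, 64^32≡444, 64^64≡159, 64^128≡465; 153 = 128 + 16 + 8 + 1, so 64^153 ≡ 465·251·333·64 ≡ 388 (mod 517)
Candidate 3: Squares mod 517: 66^1≡66, 66^2≡220, 66^4≡319, 66^8≡429, 66^16≡506, 66^32≡121, 66^64≡165, 66^128≡341; 153 = 128 + 16 + 8 + 1, so 66^153 ≡ 341·506·429·66 ≡ 462 (mod 517)
  → matches h = 462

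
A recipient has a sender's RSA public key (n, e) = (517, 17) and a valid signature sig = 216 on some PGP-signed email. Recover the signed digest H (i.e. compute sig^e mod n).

Squares mod 517: sig^1≡216, sig^2≡126, sig^4≡366, sig^8≡53, sig^16≡224
17 = 16 + 1, so sig^17 ≡ 224·216 ≡ 303 (mod 517)

303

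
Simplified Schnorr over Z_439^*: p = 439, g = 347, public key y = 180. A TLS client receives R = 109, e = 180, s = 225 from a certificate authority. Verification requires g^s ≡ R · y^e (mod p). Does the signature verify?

verifies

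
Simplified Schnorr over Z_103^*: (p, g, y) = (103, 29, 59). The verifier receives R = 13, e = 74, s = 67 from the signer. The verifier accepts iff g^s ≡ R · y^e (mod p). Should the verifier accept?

reject

g^s mod p:
29^67 mod 103 = 41
R · y^e mod p:
59^74 mod 103 = 92
13·92 = 1196 ≡ 63 (mod 103)
41 ≠ 63; the check fails.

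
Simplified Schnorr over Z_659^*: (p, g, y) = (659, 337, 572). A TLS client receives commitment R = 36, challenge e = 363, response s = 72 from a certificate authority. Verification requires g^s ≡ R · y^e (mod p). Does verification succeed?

fails

g^s mod p:
Squares mod 659: 337^1≡337, 337^2≡221, 337^4≡75, 337^8≡353, 337^16≡58, 337^32≡69, 337^64≡148
72 = 64 + 8, so 337^72 ≡ 148·353 ≡ 183 (mod 659)
R · y^e mod p:
Squares mod 659: 572^1≡572, 572^2≡320, 572^4≡255, 572^8≡443, 572^16≡526, 572^32≡555, 572^64≡272, 572^128≡176, 572^256≡3
363 = 256 + 64 + 32 + 8 + 2 + 1, so 572^363 ≡ 3·272·555·443·320·572 ≡ 329 (mod 659)
36·329 = 11844 ≡ 641 (mod 659)
183 ≠ 641; the check fails.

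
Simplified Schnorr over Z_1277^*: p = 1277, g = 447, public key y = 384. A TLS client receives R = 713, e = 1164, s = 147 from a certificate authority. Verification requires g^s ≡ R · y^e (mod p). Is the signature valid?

g^s mod p:
447^2 = 199809 ≡ 597
447^4 ≡ 597^2 = 356409 ≡ 126
447^8 ≡ 126^2 = 15876 ≡ 552
447^16 ≡ 552^2 = 304704 ≡ 778
447^32 ≡ 778^2 = 605284 ≡ 1263
447^64 ≡ 1263^2 = 1595169 ≡ 196
447^128 ≡ 196^2 = 38416 ≡ 106
147 = 128 + 16 + 2 + 1, so 447^147 ≡ 106·778·597·447 ≡ 380 (mod 1277)
R · y^e mod p:
384^2 = 147456 ≡ 601
384^4 ≡ 601^2 = 361201 ≡ 1087
384^8 ≡ 1087^2 = 1181569 ≡ 344
384^16 ≡ 344^2 = 118336 ≡ 852
384^32 ≡ 852^2 = 725904 ≡ 568
384^64 ≡ 568^2 = 322624 ≡ 820
384^128 ≡ 820^2 = 672400 ≡ 698
384^256 ≡ 698^2 = 487204 ≡ 667
384^512 ≡ 667^2 = 444889 ≡ 493
384^1024 ≡ 493^2 = 243049 ≡ 419
1164 = 1024 + 128 + 8 + 4, so 384^1164 ≡ 419·698·344·1087 ≡ 905 (mod 1277)
713·905 = 645265 ≡ 380 (mod 1277)
380 ≡ 380 (mod 1277); signature holds.

valid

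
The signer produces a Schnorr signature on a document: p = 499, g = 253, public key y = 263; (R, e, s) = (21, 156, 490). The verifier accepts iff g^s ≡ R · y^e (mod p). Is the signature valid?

invalid

g^s mod p:
Squares mod 499: 253^1≡253, 253^2≡137, 253^4≡306, 253^8≡323, 253^16≡38, 253^32≡446, 253^64≡314, 253^128≡293, 253^256≡21
490 = 256 + 128 + 64 + 32 + 8 + 2, so 253^490 ≡ 21·293·314·446·323·137 ≡ 258 (mod 499)
R · y^e mod p:
Squares mod 499: 263^1≡263, 263^2≡307, 263^4≡437, 263^8≡351, 263^16≡447, 263^32≡209, 263^64≡268, 263^128≡467
156 = 128 + 16 + 8 + 4, so 263^156 ≡ 467·447·351·437 ≡ 462 (mod 499)
21·462 = 9702 ≡ 221 (mod 499)
258 ≠ 221; the check fails.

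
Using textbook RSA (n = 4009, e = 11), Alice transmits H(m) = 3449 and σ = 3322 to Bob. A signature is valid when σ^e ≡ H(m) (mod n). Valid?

no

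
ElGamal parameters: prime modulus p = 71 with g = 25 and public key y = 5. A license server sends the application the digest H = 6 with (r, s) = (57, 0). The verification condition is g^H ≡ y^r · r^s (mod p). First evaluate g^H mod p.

25^2 = 625 ≡ 57
25^4 ≡ 57^2 = 3249 ≡ 54
6 = 4 + 2, so 25^6 ≡ 54·57 ≡ 25 (mod 71)

25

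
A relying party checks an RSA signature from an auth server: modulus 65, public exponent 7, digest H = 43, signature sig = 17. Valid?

sig^2 ≡ 17^2 = 289 ≡ 29
sig^4 ≡ 29^2 = 841 ≡ 61
7 = 4 + 2 + 1, so sig^7 ≡ 61·29·17 ≡ 43 (mod 65)
Since 43 equals the digest 43, verification succeeds.

yes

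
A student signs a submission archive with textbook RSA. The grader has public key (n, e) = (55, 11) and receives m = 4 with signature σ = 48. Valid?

no

Squares mod 55: σ^1≡48, σ^2≡49, σ^4≡36, σ^8≡31
11 = 8 + 2 + 1, so σ^11 ≡ 31·49·48 ≡ 37 (mod 55)
37 ≠ 4, so verification fails.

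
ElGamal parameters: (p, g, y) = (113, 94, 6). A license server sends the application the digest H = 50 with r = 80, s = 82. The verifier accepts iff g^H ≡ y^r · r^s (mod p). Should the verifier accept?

accept

Left side g^H mod p:
94^2 = 8836 ≡ 22
94^4 ≡ 22^2 = 484 ≡ 32
94^8 ≡ 32^2 = 1024 ≡ 7
94^16 ≡ 7^2 = 49
94^32 ≡ 49^2 = 2401 ≡ 28
50 = 32 + 16 + 2, so 94^50 ≡ 28·49·22 ≡ 13 (mod 113)
Right side y^r · r^s mod p:
6^2 = 36
6^4 ≡ 36^2 = 1296 ≡ 53
6^8 ≡ 53^2 = 2809 ≡ 97
6^16 ≡ 97^2 = 9409 ≡ 30
6^32 ≡ 30^2 = 900 ≡ 109
6^64 ≡ 109^2 = 11881 ≡ 16
80 = 64 + 16, so 6^80 ≡ 16·30 ≡ 28 (mod 113)
80^2 = 6400 ≡ 72
80^4 ≡ 72^2 = 5184 ≡ 99
80^8 ≡ 99^2 = 9801 ≡ 83
80^16 ≡ 83^2 = 6889 ≡ 109
80^32 ≡ 109^2 = 11881 ≡ 16
80^64 ≡ 16^2 = 256 ≡ 30
82 = 64 + 16 + 2, so 80^82 ≡ 30·109·72 ≡ 61 (mod 113)
28·61 = 1708 ≡ 13 (mod 113)
13 ≡ 13 (mod 113), so the signature is genuine.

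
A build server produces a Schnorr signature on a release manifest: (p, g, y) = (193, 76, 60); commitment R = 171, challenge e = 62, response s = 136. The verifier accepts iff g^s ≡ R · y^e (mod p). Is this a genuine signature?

g^s mod p:
Squares mod 193: 76^1≡76, 76^2≡179, 76^4≡3, 76^8≡9, 76^16≡81, 76^32≡192, 76^64≡1, 76^128≡1
136 = 128 + 8, so 76^136 ≡ 1·9 ≡ 9 (mod 193)
R · y^e mod p:
Squares mod 193: 60^1≡60, 60^2≡126, 60^4≡50, 60^8≡184, 60^16≡81, 60^32≡192
62 = 32 + 16 + 8 + 4 + 2, so 60^62 ≡ 192·81·184·50·126 ≡ 72 (mod 193)
171·72 = 12312 ≡ 153 (mod 193)
9 ≠ 153; the check fails.

forged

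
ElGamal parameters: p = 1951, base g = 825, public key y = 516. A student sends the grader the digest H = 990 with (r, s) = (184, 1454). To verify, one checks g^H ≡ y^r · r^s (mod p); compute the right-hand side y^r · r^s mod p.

516^2 = 266256 ≡ 920
516^4 ≡ 920^2 = 846400 ≡ 1617
516^8 ≡ 1617^2 = 2614689 ≡ 349
516^16 ≡ 349^2 = 121801 ≡ 839
516^32 ≡ 839^2 = 703921 ≡ 1561
516^64 ≡ 1561^2 = 2436721 ≡ 1873
516^128 ≡ 1873^2 = 3508129 ≡ 231
184 = 128 + 32 + 16 + 8, so 516^184 ≡ 231·1561·839·349 ≡ 1195 (mod 1951)
184^2 = 33856 ≡ 689
184^4 ≡ 689^2 = 474721 ≡ 628
184^8 ≡ 628^2 = 394384 ≡ 282
184^16 ≡ 282^2 = 79524 ≡ 1484
184^32 ≡ 1484^2 = 2202256 ≡ 1528
184^64 ≡ 1528^2 = 2334784 ≡ 1388
184^128 ≡ 1388^2 = 1926544 ≡ 907
184^256 ≡ 907^2 = 822649 ≡ 1278
184^512 ≡ 1278^2 = 1633284 ≡ 297
184^1024 ≡ 297^2 = 88209 ≡ 414
1454 = 1024 + 256 + 128 + 32 + 8 + 4 + 2, so 184^1454 ≡ 414·1278·907·1528·282·628·689 ≡ 386 (mod 1951)
y^r · r^s ≡ 1195·386 = 461270 ≡ 834 (mod 1951)

834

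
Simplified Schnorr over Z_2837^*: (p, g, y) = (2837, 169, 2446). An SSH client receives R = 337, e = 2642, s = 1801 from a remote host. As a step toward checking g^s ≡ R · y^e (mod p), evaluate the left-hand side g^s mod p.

367

169^2 = 28561 ≡ 191
169^4 ≡ 191^2 = 36481 ≡ 2437
169^8 ≡ 2437^2 = 5938969 ≡ 1128
169^16 ≡ 1128^2 = 1272384 ≡ 1408
169^32 ≡ 1408^2 = 1982464 ≡ 2238
169^64 ≡ 2238^2 = 5008644 ≡ 1339
169^128 ≡ 1339^2 = 1792921 ≡ 2774
169^256 ≡ 2774^2 = 7695076 ≡ 1132
169^512 ≡ 1132^2 = 1281424 ≡ 1937
169^1024 ≡ 1937^2 = 3751969 ≡ 1455
1801 = 1024 + 512 + 256 + 8 + 1, so 169^1801 ≡ 1455·1937·1132·1128·169 ≡ 367 (mod 2837)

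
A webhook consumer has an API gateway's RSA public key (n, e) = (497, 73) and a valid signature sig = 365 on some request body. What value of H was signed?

148

sig^2 ≡ 365^2 = 133225 ≡ 29
sig^4 ≡ 29^2 = 841 ≡ 344
sig^8 ≡ 344^2 = 118336 ≡ 50
sig^16 ≡ 50^2 = 2500 ≡ 15
sig^32 ≡ 15^2 = 225
sig^64 ≡ 225^2 = 50625 ≡ 428
73 = 64 + 8 + 1, so sig^73 ≡ 428·50·365 ≡ 148 (mod 497)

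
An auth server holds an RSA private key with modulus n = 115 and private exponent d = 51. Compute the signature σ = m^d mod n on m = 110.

75

Squares mod 115: m^1≡110, m^2≡25, m^4≡50, m^8≡85, m^16≡95, m^32≡55
51 = 32 + 16 + 2 + 1, so m^51 ≡ 55·95·25·110 ≡ 75 (mod 115)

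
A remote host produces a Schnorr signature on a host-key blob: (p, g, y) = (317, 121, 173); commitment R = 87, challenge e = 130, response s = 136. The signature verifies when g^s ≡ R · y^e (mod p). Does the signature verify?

g^s mod p:
Squares mod 317: 121^1≡121, 121^2≡59, 121^4≡311, 121^8≡36, 121^16≡28, 121^32≡150, 121^64≡310, 121^128≡49
136 = 128 + 8, so 121^136 ≡ 49·36 ≡ 179 (mod 317)
R · y^e mod p:
Squares mod 317: 173^1≡173, 173^2≡131, 173^4≡43, 173^8≡264, 173^16≡273, 173^32≡34, 173^64≡205, 173^128≡181
130 = 128 + 2, so 173^130 ≡ 181·131 ≡ 253 (mod 317)
87·253 = 22011 ≡ 138 (mod 317)
179 ≠ 138; the check fails.

does not verify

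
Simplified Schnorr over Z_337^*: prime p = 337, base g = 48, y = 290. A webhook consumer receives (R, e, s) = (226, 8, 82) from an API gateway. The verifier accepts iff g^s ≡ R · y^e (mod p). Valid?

no

g^s mod p:
48^2 = 2304 ≡ 282
48^4 ≡ 282^2 = 79524 ≡ 329
48^8 ≡ 329^2 = 108241 ≡ 64
48^16 ≡ 64^2 = 4096 ≡ 52
48^32 ≡ 52^2 = 2704 ≡ 8
48^64 ≡ 8^2 = 64
82 = 64 + 16 + 2, so 48^82 ≡ 64·52·282 ≡ 288 (mod 337)
R · y^e mod p:
290^2 = 84100 ≡ 187
290^4 ≡ 187^2 = 34969 ≡ 258
290^8 ≡ 258^2 = 66564 ≡ 175
226·175 = 39550 ≡ 121 (mod 337)
288 ≠ 121; the check fails.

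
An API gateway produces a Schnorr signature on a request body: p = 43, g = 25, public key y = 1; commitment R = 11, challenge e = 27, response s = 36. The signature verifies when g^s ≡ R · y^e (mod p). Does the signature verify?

does not verify

g^s mod p:
25^2 = 625 ≡ 23
25^4 ≡ 23^2 = 529 ≡ 13
25^8 ≡ 13^2 = 169 ≡ 40
25^16 ≡ 40^2 = 1600 ≡ 9
25^32 ≡ 9^2 = 81 ≡ 38
36 = 32 + 4, so 25^36 ≡ 38·13 ≡ 21 (mod 43)
R · y^e mod p:
1^2 = 1
1^4 ≡ 1^2 = 1
1^8 ≡ 1^2 = 1
1^16 ≡ 1^2 = 1
27 = 16 + 8 + 2 + 1, so 1^27 ≡ 1·1·1·1 ≡ 1 (mod 43)
11·1 = 11 ≡ 11 (mod 43)
21 ≠ 11; the check fails.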